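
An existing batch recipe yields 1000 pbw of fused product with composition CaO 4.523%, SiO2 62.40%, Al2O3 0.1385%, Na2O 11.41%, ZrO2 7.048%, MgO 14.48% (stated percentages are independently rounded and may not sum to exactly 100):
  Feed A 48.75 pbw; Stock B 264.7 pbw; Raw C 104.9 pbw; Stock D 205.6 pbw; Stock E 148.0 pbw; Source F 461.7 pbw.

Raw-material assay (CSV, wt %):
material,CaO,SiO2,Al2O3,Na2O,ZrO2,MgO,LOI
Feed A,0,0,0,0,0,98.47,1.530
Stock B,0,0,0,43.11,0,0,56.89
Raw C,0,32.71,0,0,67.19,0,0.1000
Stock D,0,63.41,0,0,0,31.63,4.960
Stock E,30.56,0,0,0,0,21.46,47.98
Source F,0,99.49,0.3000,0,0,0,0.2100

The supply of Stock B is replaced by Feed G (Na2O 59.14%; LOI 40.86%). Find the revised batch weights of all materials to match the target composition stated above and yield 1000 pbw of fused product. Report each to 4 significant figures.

Revised batch per 1000 pbw fused product:
  Feed A: 48.75 pbw
  Feed G: 192.9 pbw
  Raw C: 104.9 pbw
  Stock D: 205.6 pbw
  Stock E: 148.0 pbw
  Source F: 461.7 pbw
Total batch = 1162 pbw; LOI loss = 161.8 pbw

All arithmetic maintains exact precision all the way through; in-progress results are shown rounded to four significant figures alongside each step — each reported number is rounded once only. All derived quantities (the totals, glass mass, LOI, six oxide percentages, yield) are rebuilt in exact precision using the weight values per 1000 pbw of glass as given in problem or answer.
Target oxide masses per 1000 pbw fused product:
  CaO: 4.523% × 1000 = 45.23 pbw
  SiO2: 62.40% × 1000 = 624.0 pbw
  Al2O3: 0.1385% × 1000 = 1.385 pbw
  Na2O: 11.41% × 1000 = 114.1 pbw
  ZrO2: 7.048% × 1000 = 70.48 pbw
  MgO: 14.48% × 1000 = 144.8 pbw
Sums-versus-targets review with the batch weights as given, against the basis in use (delivered sums recover each target within answer rounding):
  CaO: 148.0·0.3056 = 45.23 pbw (target 45.23 pbw)
  SiO2: 104.9·0.3271 + 205.6·0.6341 + 461.7·0.9949 = 624.0 pbw (target 624.0 pbw)
  Al2O3: 461.7·0.003000 = 1.385 pbw (target 1.385 pbw)
  Na2O: 192.9·0.5914 = 114.1 pbw (target 114.1 pbw)
  ZrO2: 104.9·0.6719 = 70.48 pbw (target 70.48 pbw)
  MgO: 48.75·0.9847 + 205.6·0.3163 + 148.0·0.2146 = 144.8 pbw (target 144.8 pbw)
Glass mass check: the batch minus its LOI: 1000 pbw (the targets, summed, come to 1000 pbw; basis as stated: 1000 pbw — any gap is answer rounding).
Summing the batch: Σ batch = 1162 pbw; LOI loss = Σ batch·LOI = 161.8 pbw; yield, glass over the total, = 86.07%.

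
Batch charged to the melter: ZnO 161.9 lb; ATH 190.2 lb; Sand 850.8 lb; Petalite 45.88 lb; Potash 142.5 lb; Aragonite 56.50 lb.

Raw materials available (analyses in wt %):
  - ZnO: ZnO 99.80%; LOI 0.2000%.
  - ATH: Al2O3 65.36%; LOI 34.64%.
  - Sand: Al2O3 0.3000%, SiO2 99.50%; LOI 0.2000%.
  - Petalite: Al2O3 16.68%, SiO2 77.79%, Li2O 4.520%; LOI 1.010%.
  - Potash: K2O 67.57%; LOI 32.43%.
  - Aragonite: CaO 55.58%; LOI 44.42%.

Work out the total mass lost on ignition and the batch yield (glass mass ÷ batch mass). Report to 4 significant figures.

LOI loss = 139.7 lb; glass = 1308 lb; yield = 90.35%

The whole derivation holds full float precision from start to finish; values along the way appear with 4-significant-digit rounding on the page; a single rounding finalizes every reported figure; derived quantities (ignition loss, the totals, yield, glass mass, six oxide percentages) are computed from the weighed amounts for 1308 lb of glass in full precision as quoted within the problem or answer text.
LOI of each material in turn:
  ZnO: 161.9 × 0.002000 = 0.3238 lb
  ATH: 190.2 × 0.3464 = 65.89 lb
  Sand: 850.8 × 0.002000 = 1.702 lb
  Petalite: 45.88 × 0.01010 = 0.4634 lb
  Potash: 142.5 × 0.3243 = 46.21 lb
  Aragonite: 56.50 × 0.4442 = 25.10 lb
Total LOI = 139.7 lb
Glass = batch − LOI = 1448 − 139.7 = 1308 lb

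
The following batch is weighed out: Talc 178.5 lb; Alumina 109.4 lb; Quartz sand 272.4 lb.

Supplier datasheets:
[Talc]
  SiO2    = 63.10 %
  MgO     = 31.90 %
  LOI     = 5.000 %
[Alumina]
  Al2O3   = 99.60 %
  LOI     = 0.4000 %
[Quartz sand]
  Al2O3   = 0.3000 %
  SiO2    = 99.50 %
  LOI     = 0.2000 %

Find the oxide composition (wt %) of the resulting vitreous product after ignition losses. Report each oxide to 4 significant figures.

Every computation keeps full float precision through every step; mid-chain values are displayed (rounded to four significant digits) alongside each step. Exactly one rounding is applied to each reported number — all derived quantities are re-derived using the weight values per 550.4 lb of glass at full precision (net glass mass, totals, three oxide percentages, yield, ignition loss) as written in the problem or answer text.
Oxide-by-oxide delivered mass:
  Al2O3: 109.4·0.9960 + 272.4·0.003000 = 109.8 lb
  SiO2: 178.5·0.6310 + 272.4·0.9950 = 383.7 lb
  MgO: 178.5·0.3190 = 56.94 lb
LOI: 178.5·0.05000 + 109.4·0.004000 + 272.4·0.002000 = 9.907 lb
The glass mass, total less LOI, = 560.3 − 9.907 = 550.4 lb (matching Σ of the oxides)
each oxide over glass, ×100, is wt %

Glass mass = 550.4 lb (batch 560.3 − LOI 9.907).
Composition: Al2O3 19.95%, SiO2 69.71%, MgO 10.35%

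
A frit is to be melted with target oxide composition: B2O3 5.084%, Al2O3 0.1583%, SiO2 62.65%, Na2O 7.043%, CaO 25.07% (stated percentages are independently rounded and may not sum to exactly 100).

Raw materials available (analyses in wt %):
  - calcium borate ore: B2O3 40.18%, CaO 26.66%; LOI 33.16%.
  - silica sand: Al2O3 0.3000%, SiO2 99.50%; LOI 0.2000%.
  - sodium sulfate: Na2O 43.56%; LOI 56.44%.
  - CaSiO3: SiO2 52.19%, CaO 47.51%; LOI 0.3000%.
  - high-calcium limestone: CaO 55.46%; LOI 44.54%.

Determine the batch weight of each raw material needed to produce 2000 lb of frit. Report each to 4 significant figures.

Batch per 2000 lb frit:
  calcium borate ore: 253.1 lb
  silica sand: 1055 lb
  sodium sulfate: 323.4 lb
  CaSiO3: 388.9 lb
  high-calcium limestone: 449.3 lb
Total batch = 2470 lb; LOI loss = 469.8 lb; yield = 80.98%

Exact precision is kept through the solve — values along the way appear rounded to four significant digits on the page. A single rounding completes each reported figure. Derived quantities (LOI, the totals, net glass mass, the yield, five oxide percentages) are recomputed at full float precision from the weighed amounts on 2000 lb of glass, as written in the question or the answer.
Oxide mass targets, per 2000 lb frit:
  B2O3: 5.084% × 2000 = 101.7 lb
  Al2O3: 0.1583% × 2000 = 3.166 lb
  SiO2: 62.65% × 2000 = 1253 lb
  Na2O: 7.043% × 2000 = 140.9 lb
  CaO: 25.07% × 2000 = 501.4 lb
Per-oxide balance check with the batch weights as given, against the basis in use (sums match the target masses given rounding of the digits):
  B2O3: 253.1·0.4018 = 101.7 lb (target 101.7 lb)
  Al2O3: 1055·0.003000 = 3.165 lb (target 3.166 lb)
  SiO2: 1055·0.9950 + 388.9·0.5219 = 1253 lb (target 1253 lb)
  Na2O: 323.4·0.4356 = 140.9 lb (target 140.9 lb)
  CaO: 253.1·0.2666 + 388.9·0.4751 + 449.3·0.5546 = 501.4 lb (target 501.4 lb)
Consistency of the glass mass: batch total minus LOI = 2000 lb (the Σ of target masses is 2000 lb; versus the stated basis of 2000 lb — deltas are rounding alone).
Total batch = Σ batch = 2470 lb; ignition loss, Σ(batch × LOI) = 469.8 lb; yield = glass ÷ total batch = 80.98%.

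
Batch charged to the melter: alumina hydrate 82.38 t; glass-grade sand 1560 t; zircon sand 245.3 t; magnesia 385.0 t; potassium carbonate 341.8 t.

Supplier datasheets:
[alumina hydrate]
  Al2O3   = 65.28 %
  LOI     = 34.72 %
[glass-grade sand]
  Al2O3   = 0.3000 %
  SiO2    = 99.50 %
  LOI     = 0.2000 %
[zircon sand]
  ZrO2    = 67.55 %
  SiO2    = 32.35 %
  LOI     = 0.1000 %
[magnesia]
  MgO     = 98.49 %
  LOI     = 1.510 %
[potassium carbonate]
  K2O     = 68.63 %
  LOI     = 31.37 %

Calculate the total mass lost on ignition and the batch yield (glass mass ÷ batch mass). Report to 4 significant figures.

Mid-chain values are shown (rounded to 4 significant digits) as written. The working math carries full precision through every step. Each reported figure takes exactly one rounding — derived quantities, including the five compositions, ignition loss, the yield, glass mass, the totals, are re-derived from the batch weights on 2469 t of glass in full float precision, precisely as stated by question or answer.
LOI of each material in turn:
  alumina hydrate: 82.38 × 0.3472 = 28.60 t
  glass-grade sand: 1560 × 0.002000 = 3.120 t
  zircon sand: 245.3 × 0.001000 = 0.2453 t
  magnesia: 385.0 × 0.01510 = 5.814 t
  potassium carbonate: 341.8 × 0.3137 = 107.2 t
Total LOI = 145.0 t
Glass = batch − LOI = 2614 − 145.0 = 2469 t

LOI loss = 145.0 t; glass = 2469 t; yield = 94.45%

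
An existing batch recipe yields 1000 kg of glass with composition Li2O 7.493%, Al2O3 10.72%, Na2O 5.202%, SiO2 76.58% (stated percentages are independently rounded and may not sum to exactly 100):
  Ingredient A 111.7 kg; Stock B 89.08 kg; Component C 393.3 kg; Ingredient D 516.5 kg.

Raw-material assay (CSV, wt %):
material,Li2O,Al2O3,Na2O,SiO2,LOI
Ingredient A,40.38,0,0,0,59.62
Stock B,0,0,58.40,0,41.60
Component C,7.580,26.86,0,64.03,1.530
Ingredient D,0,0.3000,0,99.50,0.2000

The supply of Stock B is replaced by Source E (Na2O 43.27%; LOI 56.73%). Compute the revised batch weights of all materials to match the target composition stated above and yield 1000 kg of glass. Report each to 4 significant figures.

The intermediate values appear, with 4-significant-digit rounding, at each printed step; full precision is carried at every stage — every reported figure receives exactly one rounding; derived quantities (LOI, glass mass, the yield, the totals, the four compositions) are carried at full precision from the batch weights for 1000 kg of glass exactly as shown in problem or answer.
Target masses of each oxide per 1000 kg glass:
  Li2O: 7.493% × 1000 = 74.93 kg
  Al2O3: 10.72% × 1000 = 107.2 kg
  Na2O: 5.202% × 1000 = 52.02 kg
  SiO2: 76.58% × 1000 = 765.8 kg
Balance tally, oxide-wise, using the reported weights, on the stated basis (target by target, the sums agree given rounding of the digits):
  Li2O: 111.7·0.4038 + 393.3·0.07580 = 74.92 kg (target 74.93 kg)
  Al2O3: 393.3·0.2686 + 516.5·0.003000 = 107.2 kg (target 107.2 kg)
  Na2O: 120.2·0.4327 = 52.01 kg (target 52.02 kg)
  SiO2: 393.3·0.6403 + 516.5·0.9950 = 765.7 kg (target 765.8 kg)
Glass-mass closure: the batch minus its LOI: 999.9 kg (the targets, summed, come to 1000 kg; basis as stated: 1000 kg — a pure rounding effect).
Whole-batch sum: Σ batch = 1142 kg; the LOI term Σ batch·LOI equals 141.8 kg; yield = glass ÷ total batch = 87.58%.

Revised batch per 1000 kg glass:
  Ingredient A: 111.7 kg
  Source E: 120.2 kg
  Component C: 393.3 kg
  Ingredient D: 516.5 kg
Total batch = 1142 kg; LOI loss = 141.8 kg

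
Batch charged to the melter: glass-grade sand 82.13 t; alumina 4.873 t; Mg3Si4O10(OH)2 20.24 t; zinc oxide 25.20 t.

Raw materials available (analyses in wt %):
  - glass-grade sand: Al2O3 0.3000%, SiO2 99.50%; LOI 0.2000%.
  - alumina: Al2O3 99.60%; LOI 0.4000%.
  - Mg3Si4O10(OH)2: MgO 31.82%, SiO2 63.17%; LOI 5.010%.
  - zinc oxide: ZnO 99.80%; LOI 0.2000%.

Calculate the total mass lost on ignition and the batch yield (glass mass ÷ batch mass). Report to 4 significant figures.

All internal work holds exact precision in all steps. In-progress results are displayed, with 4-significant-figure rounding, alongside each step; every reported number sees exactly one rounding; the derived quantities (the totals, ignition loss, net glass mass, yield, the four compositions) are rebuilt at full precision using the weight values on 131.2 t of glass exactly as printed in question or answer.
Each material's LOI contribution:
  glass-grade sand: 82.13 × 0.002000 = 0.1643 t
  alumina: 4.873 × 0.004000 = 0.01949 t
  Mg3Si4O10(OH)2: 20.24 × 0.05010 = 1.014 t
  zinc oxide: 25.20 × 0.002000 = 0.05040 t
Total LOI = 1.248 t
Glass = batch − LOI = 132.4 − 1.248 = 131.2 t

LOI loss = 1.248 t; glass = 131.2 t; yield = 99.06%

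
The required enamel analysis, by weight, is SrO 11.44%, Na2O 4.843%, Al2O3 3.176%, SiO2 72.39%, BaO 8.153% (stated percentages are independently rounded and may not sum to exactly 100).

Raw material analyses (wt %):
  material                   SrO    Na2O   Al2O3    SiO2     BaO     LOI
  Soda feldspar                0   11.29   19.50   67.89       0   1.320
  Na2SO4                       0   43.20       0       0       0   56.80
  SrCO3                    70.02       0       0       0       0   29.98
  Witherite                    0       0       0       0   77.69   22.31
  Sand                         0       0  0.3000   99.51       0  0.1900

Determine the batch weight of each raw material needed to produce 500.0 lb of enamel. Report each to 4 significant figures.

The whole derivation maintains exact precision through the solve. Values along the way are printed with 4-significant-figure rounding in the printout — a single rounding yields each reported figure; all derived quantities, including the totals, glass mass, the yield, the five compositions, LOI, are carried starting from the weights per 500.0 lb of glass in full precision as they appear in problem or answer.
Per-oxide target masses for 500.0 lb enamel:
  SrO: 11.44% × 500.0 = 57.20 lb
  Na2O: 4.843% × 500.0 = 24.22 lb
  Al2O3: 3.176% × 500.0 = 15.88 lb
  SiO2: 72.39% × 500.0 = 362.0 lb
  BaO: 8.153% × 500.0 = 40.77 lb
A balance pass over the oxides, applying the batch weights above, per the basis as stated (delivered sums recover each target given rounding of the digits):
  SrO: 81.69·0.7002 = 57.20 lb (target 57.20 lb)
  Na2O: 76.64·0.1129 + 36.02·0.4320 = 24.21 lb (target 24.22 lb)
  Al2O3: 76.64·0.1950 + 311.4·0.003000 = 15.88 lb (target 15.88 lb)
  SiO2: 76.64·0.6789 + 311.4·0.9951 = 361.9 lb (target 362.0 lb)
  BaO: 52.47·0.7769 = 40.76 lb (target 40.77 lb)
Mass balance on the glass: total batch − LOI = 500.0 lb (oxide target masses add up to 500.0 lb; against the stated basis, 500.0 lb — deltas are rounding alone).
Total batch = Σ batch = 558.2 lb; LOI removed, Σ of batch·LOI: 58.26 lb; as yield: glass ÷ batch → 89.56%.

Batch per 500.0 lb enamel:
  Soda feldspar: 76.64 lb
  Na2SO4: 36.02 lb
  SrCO3: 81.69 lb
  Witherite: 52.47 lb
  Sand: 311.4 lb
Total batch = 558.2 lb; LOI loss = 58.26 lb; yield = 89.56%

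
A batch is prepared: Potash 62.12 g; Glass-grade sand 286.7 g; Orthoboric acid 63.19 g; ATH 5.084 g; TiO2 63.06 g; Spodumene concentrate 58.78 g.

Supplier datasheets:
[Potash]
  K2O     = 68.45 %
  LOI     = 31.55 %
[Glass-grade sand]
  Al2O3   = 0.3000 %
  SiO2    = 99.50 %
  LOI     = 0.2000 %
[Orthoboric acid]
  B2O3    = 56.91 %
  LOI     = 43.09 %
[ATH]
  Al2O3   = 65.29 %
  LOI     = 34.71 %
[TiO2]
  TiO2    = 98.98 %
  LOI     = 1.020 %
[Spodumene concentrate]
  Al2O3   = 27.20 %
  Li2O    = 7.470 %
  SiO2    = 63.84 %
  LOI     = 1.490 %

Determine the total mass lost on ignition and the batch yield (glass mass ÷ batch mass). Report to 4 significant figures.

LOI loss = 50.68 g; glass = 488.2 g; yield = 90.60%

Exact precision is kept from start to finish. Working values are displayed, rounded to four significant figures, at each printed step; exactly one rounding is applied to each reported number — the derived quantities, which include the totals, yield, ignition loss, six oxide percentages, glass mass, are carried in full precision, as set out in problem or answer, from the weighed amounts on 488.2 g of glass.
LOI of each material in turn:
  Potash: 62.12 × 0.3155 = 19.60 g
  Glass-grade sand: 286.7 × 0.002000 = 0.5734 g
  Orthoboric acid: 63.19 × 0.4309 = 27.23 g
  ATH: 5.084 × 0.3471 = 1.765 g
  TiO2: 63.06 × 0.01020 = 0.6432 g
  Spodumene concentrate: 58.78 × 0.01490 = 0.8758 g
Total LOI = 50.68 g
Glass = batch − LOI = 538.9 − 50.68 = 488.2 g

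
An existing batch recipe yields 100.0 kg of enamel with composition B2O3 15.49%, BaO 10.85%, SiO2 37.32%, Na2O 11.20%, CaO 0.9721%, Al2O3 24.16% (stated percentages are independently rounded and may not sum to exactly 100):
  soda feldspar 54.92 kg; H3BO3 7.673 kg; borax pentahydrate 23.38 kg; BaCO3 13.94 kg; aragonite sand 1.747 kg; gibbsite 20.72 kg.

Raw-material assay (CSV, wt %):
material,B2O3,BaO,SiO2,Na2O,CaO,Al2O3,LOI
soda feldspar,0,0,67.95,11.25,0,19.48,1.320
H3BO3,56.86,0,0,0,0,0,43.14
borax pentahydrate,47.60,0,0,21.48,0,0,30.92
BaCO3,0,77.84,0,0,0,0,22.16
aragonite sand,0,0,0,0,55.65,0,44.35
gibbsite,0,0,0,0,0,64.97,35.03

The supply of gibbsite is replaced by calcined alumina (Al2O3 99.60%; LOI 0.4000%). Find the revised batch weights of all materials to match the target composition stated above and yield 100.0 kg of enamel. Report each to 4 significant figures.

The whole derivation maintains full precision from first step to last. Intermediates are printed, rounded to four significant digits, in the printout — exactly one rounding is applied to each reported value; the derived quantities, including the yield, ignition loss, totals, net glass mass, six oxide percentages, are computed from the weighed amounts per 100.0 kg of glass in full precision as set out in either problem or answer.
Oxide mass targets, per 100.0 kg enamel:
  B2O3: 15.49% × 100.0 = 15.49 kg
  BaO: 10.85% × 100.0 = 10.85 kg
  SiO2: 37.32% × 100.0 = 37.32 kg
  Na2O: 11.20% × 100.0 = 11.20 kg
  CaO: 0.9721% × 100.0 = 0.9721 kg
  Al2O3: 24.16% × 100.0 = 24.16 kg
Verifying the oxide balance per the reported batch figures, at the basis given (each sum matches its target mass modulo rounding of the values):
  B2O3: 7.673·0.5686 + 23.38·0.4760 = 15.49 kg (target 15.49 kg)
  BaO: 13.94·0.7784 = 10.85 kg (target 10.85 kg)
  SiO2: 54.92·0.6795 = 37.32 kg (target 37.32 kg)
  Na2O: 54.92·0.1125 + 23.38·0.2148 = 11.20 kg (target 11.20 kg)
  CaO: 1.747·0.5565 = 0.9722 kg (target 0.9721 kg)
  Al2O3: 54.92·0.1948 + 13.52·0.9960 = 24.16 kg (target 24.16 kg)
Glass-mass closure: batch total minus LOI = 100.0 kg (the targets, summed, come to 99.99 kg; stated basis 100.0 kg — deltas are rounding alone).
Whole-batch sum: Σ batch = 115.2 kg; loss to ignition Σ batch·LOI = 15.18 kg; yield, glass over the total, = 86.82%.

Revised batch per 100.0 kg enamel:
  soda feldspar: 54.92 kg
  H3BO3: 7.673 kg
  borax pentahydrate: 23.38 kg
  BaCO3: 13.94 kg
  aragonite sand: 1.747 kg
  calcined alumina: 13.52 kg
Total batch = 115.2 kg; LOI loss = 15.18 kg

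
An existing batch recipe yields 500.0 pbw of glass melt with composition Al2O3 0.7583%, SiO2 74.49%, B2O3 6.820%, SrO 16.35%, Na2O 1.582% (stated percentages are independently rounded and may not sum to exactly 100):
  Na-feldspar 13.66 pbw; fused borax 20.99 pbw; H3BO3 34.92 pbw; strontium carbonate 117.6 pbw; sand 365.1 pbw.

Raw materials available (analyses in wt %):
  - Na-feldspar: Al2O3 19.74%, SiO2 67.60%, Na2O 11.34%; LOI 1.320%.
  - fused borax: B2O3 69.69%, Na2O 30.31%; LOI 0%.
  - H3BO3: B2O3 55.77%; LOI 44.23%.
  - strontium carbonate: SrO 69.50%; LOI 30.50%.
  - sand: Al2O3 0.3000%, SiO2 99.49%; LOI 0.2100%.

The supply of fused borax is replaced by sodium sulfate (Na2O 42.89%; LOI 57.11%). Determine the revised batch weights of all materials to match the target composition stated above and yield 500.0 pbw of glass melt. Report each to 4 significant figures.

All arithmetic carries full float precision from first step to last — intermediates are printed, with 4-significant-digit rounding, in the printout. Exactly one rounding lands on every reported result; the derived quantities, including the totals, the yield, LOI, the five compositions, net glass mass, are re-derived from the weighed amounts at 500.0 pbw of glass in full precision as given in the question or the answer.
Target oxide masses per 500.0 pbw glass melt:
  Al2O3: 0.7583% × 500.0 = 3.791 pbw
  SiO2: 74.49% × 500.0 = 372.4 pbw
  B2O3: 6.820% × 500.0 = 34.10 pbw
  SrO: 16.35% × 500.0 = 81.75 pbw
  Na2O: 1.582% × 500.0 = 7.910 pbw
A balance pass over the oxides, given the weights on record, against the basis in use (sums match the target masses once rounding is allowed for):
  Al2O3: 13.66·0.1974 + 365.1·0.003000 = 3.792 pbw (target 3.791 pbw)
  SiO2: 13.66·0.6760 + 365.1·0.9949 = 372.5 pbw (target 372.4 pbw)
  B2O3: 61.14·0.5577 = 34.10 pbw (target 34.10 pbw)
  SrO: 117.6·0.6950 = 81.73 pbw (target 81.75 pbw)
  Na2O: 13.66·0.1134 + 14.83·0.4289 = 7.910 pbw (target 7.910 pbw)
The glass-mass cross-check: the batch minus its LOI: 500.0 pbw (the Σ of target masses is 500.0 pbw; against the stated basis, 500.0 pbw — any gap is answer rounding).
Batch total: Σ batch = 572.3 pbw; loss to ignition Σ batch·LOI = 72.33 pbw; the yield ratio, glass ÷ batch: 87.36%.

Revised batch per 500.0 pbw glass melt:
  Na-feldspar: 13.66 pbw
  sodium sulfate: 14.83 pbw
  H3BO3: 61.14 pbw
  strontium carbonate: 117.6 pbw
  sand: 365.1 pbw
Total batch = 572.3 pbw; LOI loss = 72.33 pbw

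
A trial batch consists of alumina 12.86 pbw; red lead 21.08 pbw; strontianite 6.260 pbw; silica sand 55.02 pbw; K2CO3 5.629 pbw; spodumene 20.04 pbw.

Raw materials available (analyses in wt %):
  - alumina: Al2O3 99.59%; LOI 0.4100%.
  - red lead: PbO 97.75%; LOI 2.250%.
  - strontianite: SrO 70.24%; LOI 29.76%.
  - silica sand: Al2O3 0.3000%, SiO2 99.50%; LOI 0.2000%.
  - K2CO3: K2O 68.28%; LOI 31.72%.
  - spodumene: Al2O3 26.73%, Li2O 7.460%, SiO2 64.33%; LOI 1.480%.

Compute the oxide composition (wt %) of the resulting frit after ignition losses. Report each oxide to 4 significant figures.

The intermediate values appear rounded to 4 significant digits across the worked steps — all arithmetic holds full float precision end to end — every reported result receives exactly one rounding — derived quantities, including net glass mass, the six compositions, LOI, totals, the yield, are recomputed starting from the weights for 116.3 pbw of glass in full float precision, precisely as stated by question or answer.
Delivered oxide masses:
  Al2O3: 12.86·0.9959 + 55.02·0.003000 + 20.04·0.2673 = 18.33 pbw
  PbO: 21.08·0.9775 = 20.61 pbw
  Li2O: 20.04·0.07460 = 1.495 pbw
  SrO: 6.260·0.7024 = 4.397 pbw
  SiO2: 55.02·0.9950 + 20.04·0.6433 = 67.64 pbw
  K2O: 5.629·0.6828 = 3.843 pbw
LOI: 12.86·0.004100 + 21.08·0.02250 + 6.260·0.2976 + 55.02·0.002000 + 5.629·0.3172 + 20.04·0.01480 = 4.582 pbw
Net of LOI, the glass mass = 120.9 − 4.582 = 116.3 pbw (= the summed oxide contributions)
percent share: oxide ÷ glass, ×100

Glass mass = 116.3 pbw (batch 120.9 − LOI 4.582).
Composition: Al2O3 15.76%, PbO 17.72%, Li2O 1.285%, SrO 3.781%, SiO2 58.15%, K2O 3.305%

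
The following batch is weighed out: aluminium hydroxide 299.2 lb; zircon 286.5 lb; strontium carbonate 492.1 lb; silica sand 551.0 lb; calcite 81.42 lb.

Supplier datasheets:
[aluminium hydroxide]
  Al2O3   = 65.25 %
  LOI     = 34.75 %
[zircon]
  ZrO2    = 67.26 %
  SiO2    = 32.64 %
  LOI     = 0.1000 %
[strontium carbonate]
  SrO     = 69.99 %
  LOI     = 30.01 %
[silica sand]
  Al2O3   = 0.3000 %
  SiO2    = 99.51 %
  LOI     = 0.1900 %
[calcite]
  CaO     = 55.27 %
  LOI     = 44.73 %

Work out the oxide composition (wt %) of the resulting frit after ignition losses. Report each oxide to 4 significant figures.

Glass mass = 1421 lb (batch 1710 − LOI 289.4).
Composition: Al2O3 13.86%, ZrO2 13.56%, SrO 24.24%, SiO2 45.17%, CaO 3.167%

In-progress results are shown (rounded to four significant figures) between the steps — the whole derivation holds exact precision through every step; a single rounding completes each reported figure; all derived quantities, which include the totals, net glass mass, ignition loss, five oxide percentages, the yield, are carried in exact precision, as quoted within problem or answer, from the batch weights for 1421 lb of glass.
Oxide masses out of the charge:
  Al2O3: 299.2·0.6525 + 551.0·0.003000 = 196.9 lb
  ZrO2: 286.5·0.6726 = 192.7 lb
  SrO: 492.1·0.6999 = 344.4 lb
  SiO2: 286.5·0.3264 + 551.0·0.9951 = 641.8 lb
  CaO: 81.42·0.5527 = 45.00 lb
LOI: 299.2·0.3475 + 286.5·0.001000 + 492.1·0.3001 + 551.0·0.001900 + 81.42·0.4473 = 289.4 lb
batch − LOI leaves glass = 1710 − 289.4 = 1421 lb (matching Σ of the oxides)
wt % = oxide mass / glass mass × 100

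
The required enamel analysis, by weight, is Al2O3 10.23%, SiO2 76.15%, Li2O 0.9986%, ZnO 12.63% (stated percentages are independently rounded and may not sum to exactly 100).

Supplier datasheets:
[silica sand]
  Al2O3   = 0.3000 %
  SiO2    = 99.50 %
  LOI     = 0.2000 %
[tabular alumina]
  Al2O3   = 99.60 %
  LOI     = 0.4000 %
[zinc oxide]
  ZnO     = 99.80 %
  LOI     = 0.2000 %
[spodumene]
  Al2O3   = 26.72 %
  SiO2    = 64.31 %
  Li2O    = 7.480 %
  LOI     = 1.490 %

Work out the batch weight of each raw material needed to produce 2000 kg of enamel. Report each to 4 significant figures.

Batch per 2000 kg enamel:
  silica sand: 1358 kg
  tabular alumina: 129.7 kg
  zinc oxide: 253.1 kg
  spodumene: 267.0 kg
Total batch = 2008 kg; LOI loss = 7.719 kg; yield = 99.62%

The intermediate values are displayed, rounded to four significant digits, across the worked steps — every computation runs at full precision from first step to last; each reported value carries a single rounding. The derived quantities are computed at exact precision (totals, net glass mass, ignition loss, the four compositions, yield) from the batch weights per 2000 kg of glass, precisely as stated by the problem or the answer.
The oxide mass targets at 2000 kg enamel:
  Al2O3: 10.23% × 2000 = 204.6 kg
  SiO2: 76.15% × 2000 = 1523 kg
  Li2O: 0.9986% × 2000 = 19.97 kg
  ZnO: 12.63% × 2000 = 252.6 kg
Sums-versus-targets review using the reported weights, versus the basis set out (target by target, the sums agree once rounding is allowed for):
  Al2O3: 1358·0.003000 + 129.7·0.9960 + 267.0·0.2672 = 204.6 kg (target 204.6 kg)
  SiO2: 1358·0.9950 + 267.0·0.6431 = 1523 kg (target 1523 kg)
  Li2O: 267.0·0.07480 = 19.97 kg (target 19.97 kg)
  ZnO: 253.1·0.9980 = 252.6 kg (target 252.6 kg)
Glass-mass closure: the batch minus its LOI: 2000 kg (the Σ of target masses is 2000 kg; the stated basis being 2000 kg — any gap is answer rounding).
Adding the batch up: Σ batch = 2008 kg; loss to ignition Σ batch·LOI = 7.719 kg; the yield ratio, glass ÷ batch: 99.62%.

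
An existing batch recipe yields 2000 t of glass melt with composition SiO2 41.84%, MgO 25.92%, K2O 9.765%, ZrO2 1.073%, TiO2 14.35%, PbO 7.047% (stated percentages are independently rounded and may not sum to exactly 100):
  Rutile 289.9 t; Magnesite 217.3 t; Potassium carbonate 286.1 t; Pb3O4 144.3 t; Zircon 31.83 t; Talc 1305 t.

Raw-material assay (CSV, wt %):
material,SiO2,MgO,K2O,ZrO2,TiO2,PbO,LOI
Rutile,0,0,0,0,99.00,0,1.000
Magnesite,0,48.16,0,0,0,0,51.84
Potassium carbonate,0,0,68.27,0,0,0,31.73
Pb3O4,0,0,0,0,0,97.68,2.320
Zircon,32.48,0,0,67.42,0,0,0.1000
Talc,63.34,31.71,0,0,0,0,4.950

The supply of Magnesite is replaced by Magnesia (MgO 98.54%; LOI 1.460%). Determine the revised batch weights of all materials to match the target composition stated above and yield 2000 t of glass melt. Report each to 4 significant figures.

Revised batch per 2000 t glass melt:
  Rutile: 289.9 t
  Magnesia: 106.2 t
  Potassium carbonate: 286.1 t
  Pb3O4: 144.3 t
  Zircon: 31.83 t
  Talc: 1305 t
Total batch = 2163 t; LOI loss = 163.2 t

Mid-chain values are shown rounded off to 4 significant figures on the page — the whole derivation carries exact precision at each step — exactly one rounding lands on each reported result; the derived quantities are computed from the batch weights for 2000 t of glass in exact precision (ignition loss, yield, glass mass, six oxide percentages, the totals) exactly as printed in the problem or the answer.
Target oxide masses per 2000 t glass melt:
  SiO2: 41.84% × 2000 = 836.8 t
  MgO: 25.92% × 2000 = 518.4 t
  K2O: 9.765% × 2000 = 195.3 t
  ZrO2: 1.073% × 2000 = 21.46 t
  TiO2: 14.35% × 2000 = 287.0 t
  PbO: 7.047% × 2000 = 140.9 t
A balance pass over the oxides, from the weights as reported, relative to the basis at hand (sums match the target masses exact up to rounding of places):
  SiO2: 31.83·0.3248 + 1305·0.6334 = 836.9 t (target 836.8 t)
  MgO: 106.2·0.9854 + 1305·0.3171 = 518.5 t (target 518.4 t)
  K2O: 286.1·0.6827 = 195.3 t (target 195.3 t)
  ZrO2: 31.83·0.6742 = 21.46 t (target 21.46 t)
  TiO2: 289.9·0.9900 = 287.0 t (target 287.0 t)
  PbO: 144.3·0.9768 = 141.0 t (target 140.9 t)
Consistency of the glass mass: batch total minus LOI = 2000 t (targets for the oxides total 2000 t; basis as stated: 2000 t — a pure rounding effect).
Total batch = Σ batch = 2163 t; LOI removed, Σ of batch·LOI: 163.2 t; yield, glass over the total, = 92.46%.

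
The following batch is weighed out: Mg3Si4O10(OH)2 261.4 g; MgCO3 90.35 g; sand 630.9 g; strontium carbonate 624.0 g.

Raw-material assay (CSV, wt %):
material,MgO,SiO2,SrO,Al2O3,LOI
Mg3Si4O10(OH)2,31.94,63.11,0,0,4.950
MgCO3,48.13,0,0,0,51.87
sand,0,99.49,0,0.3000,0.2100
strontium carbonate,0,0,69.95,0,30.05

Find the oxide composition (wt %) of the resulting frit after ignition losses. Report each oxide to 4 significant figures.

Intermediates are printed, rounded to four significant digits, as written; the working math runs at exact precision in all steps; each reported figure takes a single rounding. The derived quantities, which include ignition loss, the totals, net glass mass, the four compositions, yield, are computed in full float precision, as given in either problem or answer, using the weight values per 1358 g of glass.
Delivered oxide masses:
  MgO: 261.4·0.3194 + 90.35·0.4813 = 127.0 g
  SiO2: 261.4·0.6311 + 630.9·0.9949 = 792.7 g
  SrO: 624.0·0.6995 = 436.5 g
  Al2O3: 630.9·0.003000 = 1.893 g
LOI: 261.4·0.04950 + 90.35·0.5187 + 630.9·0.002100 + 624.0·0.3005 = 248.6 g
Glass = total batch minus LOI = 1607 − 248.6 = 1358 g (the oxide masses sum to this)
oxide / glass × 100 gives the wt %

Glass mass = 1358 g (batch 1607 − LOI 248.6).
Composition: MgO 9.350%, SiO2 58.37%, SrO 32.14%, Al2O3 0.1394%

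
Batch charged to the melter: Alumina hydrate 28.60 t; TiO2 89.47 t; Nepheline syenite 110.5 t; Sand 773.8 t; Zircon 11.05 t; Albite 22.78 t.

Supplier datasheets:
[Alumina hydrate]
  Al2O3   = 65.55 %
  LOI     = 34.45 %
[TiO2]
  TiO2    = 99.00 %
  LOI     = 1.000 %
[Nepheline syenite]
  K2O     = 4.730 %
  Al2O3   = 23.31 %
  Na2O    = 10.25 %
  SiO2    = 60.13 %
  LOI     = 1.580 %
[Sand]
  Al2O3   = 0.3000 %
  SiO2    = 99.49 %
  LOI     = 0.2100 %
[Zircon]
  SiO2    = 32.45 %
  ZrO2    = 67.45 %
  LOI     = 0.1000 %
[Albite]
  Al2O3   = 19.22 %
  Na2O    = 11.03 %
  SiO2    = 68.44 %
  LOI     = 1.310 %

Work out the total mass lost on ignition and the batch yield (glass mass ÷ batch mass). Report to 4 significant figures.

LOI loss = 14.43 t; glass = 1022 t; yield = 98.61%

The intermediate values are printed (rounded to 4 significant digits) as written; each numeric step keeps full float precision all the way through — each reported number undergoes a single rounding; derived quantities (the yield, the six compositions, totals, LOI, net glass mass) are re-derived at full precision using the weight values per 1022 t of glass as written in question or answer.
Per-material ignition loss:
  Alumina hydrate: 28.60 × 0.3445 = 9.853 t
  TiO2: 89.47 × 0.01000 = 0.8947 t
  Nepheline syenite: 110.5 × 0.01580 = 1.746 t
  Sand: 773.8 × 0.002100 = 1.625 t
  Zircon: 11.05 × 0.001000 = 0.01105 t
  Albite: 22.78 × 0.01310 = 0.2984 t
Total LOI = 14.43 t
Glass = batch − LOI = 1036 − 14.43 = 1022 t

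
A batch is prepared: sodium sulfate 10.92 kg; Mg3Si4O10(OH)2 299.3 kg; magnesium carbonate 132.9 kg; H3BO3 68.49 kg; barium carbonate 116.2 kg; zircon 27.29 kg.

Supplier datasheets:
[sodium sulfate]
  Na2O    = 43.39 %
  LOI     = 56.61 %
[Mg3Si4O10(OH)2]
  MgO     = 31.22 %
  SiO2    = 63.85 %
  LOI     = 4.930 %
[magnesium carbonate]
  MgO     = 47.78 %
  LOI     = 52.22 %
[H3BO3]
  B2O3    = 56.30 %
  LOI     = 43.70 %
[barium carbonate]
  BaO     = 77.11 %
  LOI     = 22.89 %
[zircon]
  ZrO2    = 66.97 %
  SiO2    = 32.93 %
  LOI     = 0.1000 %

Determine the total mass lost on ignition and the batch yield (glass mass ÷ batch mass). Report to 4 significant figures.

The working math carries exact precision throughout — intermediates are printed (rounded to four significant figures) as written. Every reported number takes exactly one rounding. The derived quantities are re-derived from the batch weights for 508.2 kg of glass in exact precision (the yield, net glass mass, ignition loss, totals, the six compositions), as given in problem or answer.
Per-material ignition loss:
  sodium sulfate: 10.92 × 0.5661 = 6.182 kg
  Mg3Si4O10(OH)2: 299.3 × 0.04930 = 14.76 kg
  magnesium carbonate: 132.9 × 0.5222 = 69.40 kg
  H3BO3: 68.49 × 0.4370 = 29.93 kg
  barium carbonate: 116.2 × 0.2289 = 26.60 kg
  zircon: 27.29 × 0.001000 = 0.02729 kg
Total LOI = 146.9 kg
Glass = batch − LOI = 655.1 − 146.9 = 508.2 kg

LOI loss = 146.9 kg; glass = 508.2 kg; yield = 77.58%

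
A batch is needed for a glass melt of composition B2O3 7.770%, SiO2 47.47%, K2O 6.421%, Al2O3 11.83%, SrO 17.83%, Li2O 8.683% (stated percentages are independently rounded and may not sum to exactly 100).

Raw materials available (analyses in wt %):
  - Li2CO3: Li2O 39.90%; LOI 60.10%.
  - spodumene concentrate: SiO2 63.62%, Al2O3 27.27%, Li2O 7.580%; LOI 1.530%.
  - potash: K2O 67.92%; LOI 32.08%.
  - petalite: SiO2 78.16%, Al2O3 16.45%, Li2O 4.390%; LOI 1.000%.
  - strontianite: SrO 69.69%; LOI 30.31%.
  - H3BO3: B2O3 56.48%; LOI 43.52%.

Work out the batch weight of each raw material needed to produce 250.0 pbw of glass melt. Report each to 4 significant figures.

Batch per 250.0 pbw glass melt:
  Li2CO3: 34.37 pbw
  spodumene concentrate: 33.13 pbw
  potash: 23.63 pbw
  petalite: 124.9 pbw
  strontianite: 63.96 pbw
  H3BO3: 34.39 pbw
Total batch = 314.4 pbw; LOI loss = 64.35 pbw; yield = 79.53%

Values along the way are shown, rounded to four significant figures, across the worked steps — each numeric step maintains exact precision from start to finish; exactly one rounding is applied to every reported figure. The derived quantities, including six oxide percentages, LOI, glass mass, totals, yield, are computed using the weight values on 250.0 pbw of glass in full float precision, exactly as shown in either problem or answer.
Oxide-by-oxide targets in 250.0 pbw glass melt:
  B2O3: 7.770% × 250.0 = 19.42 pbw
  SiO2: 47.47% × 250.0 = 118.7 pbw
  K2O: 6.421% × 250.0 = 16.05 pbw
  Al2O3: 11.83% × 250.0 = 29.58 pbw
  SrO: 17.83% × 250.0 = 44.58 pbw
  Li2O: 8.683% × 250.0 = 21.71 pbw
A balance pass over the oxides, on the weights just shown, relative to the basis at hand (sums match the target masses inside rounding margins):
  B2O3: 34.39·0.5648 = 19.42 pbw (target 19.42 pbw)
  SiO2: 33.13·0.6362 + 124.9·0.7816 = 118.7 pbw (target 118.7 pbw)
  K2O: 23.63·0.6792 = 16.05 pbw (target 16.05 pbw)
  Al2O3: 33.13·0.2727 + 124.9·0.1645 = 29.58 pbw (target 29.58 pbw)
  SrO: 63.96·0.6969 = 44.57 pbw (target 44.58 pbw)
  Li2O: 34.37·0.3990 + 33.13·0.07580 + 124.9·0.04390 = 21.71 pbw (target 21.71 pbw)
Glass mass check: total charge less LOI = 250.0 pbw (per-oxide target masses sum to 250.0 pbw; versus the stated basis of 250.0 pbw — deltas are rounding alone).
Summing the batch: Σ batch = 314.4 pbw; loss to ignition Σ batch·LOI = 64.35 pbw; as yield: glass ÷ batch → 79.53%.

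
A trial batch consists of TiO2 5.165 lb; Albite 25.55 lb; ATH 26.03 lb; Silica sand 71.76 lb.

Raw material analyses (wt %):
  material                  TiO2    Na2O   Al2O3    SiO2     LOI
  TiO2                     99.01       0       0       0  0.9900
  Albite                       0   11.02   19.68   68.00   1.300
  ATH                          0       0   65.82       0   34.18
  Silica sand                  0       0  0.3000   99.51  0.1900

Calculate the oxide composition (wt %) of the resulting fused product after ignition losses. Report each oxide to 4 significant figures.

Glass mass = 119.1 lb (batch 128.5 − LOI 9.417).
Composition: TiO2 4.294%, Na2O 2.364%, Al2O3 18.79%, SiO2 74.55%

Intermediates are printed rounded to four significant digits in the printout — all arithmetic keeps full precision in every operation; a single rounding produces each reported number; all derived quantities are carried at exact precision (the four compositions, the totals, ignition loss, net glass mass, yield) starting from the weights for 119.1 lb of glass, as quoted within the problem or the answer.
What the batch supplies per oxide:
  TiO2: 5.165·0.9901 = 5.114 lb
  Na2O: 25.55·0.1102 = 2.816 lb
  Al2O3: 25.55·0.1968 + 26.03·0.6582 + 71.76·0.003000 = 22.38 lb
  SiO2: 25.55·0.6800 + 71.76·0.9951 = 88.78 lb
LOI: 5.165·0.009900 + 25.55·0.01300 + 26.03·0.3418 + 71.76·0.001900 = 9.417 lb
Net of LOI, the glass mass = 128.5 − 9.417 = 119.1 lb (matching Σ of the oxides)
each oxide over glass, ×100, is wt %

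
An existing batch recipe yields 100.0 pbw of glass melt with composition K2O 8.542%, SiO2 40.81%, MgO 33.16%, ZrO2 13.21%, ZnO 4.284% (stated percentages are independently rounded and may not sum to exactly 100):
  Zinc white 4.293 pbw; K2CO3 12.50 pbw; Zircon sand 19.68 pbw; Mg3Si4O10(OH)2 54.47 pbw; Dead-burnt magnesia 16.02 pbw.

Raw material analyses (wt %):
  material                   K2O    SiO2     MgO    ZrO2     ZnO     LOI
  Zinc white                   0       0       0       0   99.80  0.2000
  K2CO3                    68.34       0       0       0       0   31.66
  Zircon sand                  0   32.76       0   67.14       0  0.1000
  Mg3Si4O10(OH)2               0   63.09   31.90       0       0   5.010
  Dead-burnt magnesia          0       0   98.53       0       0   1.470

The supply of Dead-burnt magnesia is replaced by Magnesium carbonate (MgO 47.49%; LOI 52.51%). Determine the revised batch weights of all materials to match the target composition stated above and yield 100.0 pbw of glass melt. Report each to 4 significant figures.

Revised batch per 100.0 pbw glass melt:
  Zinc white: 4.293 pbw
  K2CO3: 12.50 pbw
  Zircon sand: 19.68 pbw
  Mg3Si4O10(OH)2: 54.47 pbw
  Magnesium carbonate: 33.24 pbw
Total batch = 124.2 pbw; LOI loss = 24.17 pbw

Every computation keeps full precision from first step to last. Mid-chain values are printed with 4-significant-figure rounding across the worked steps. Each reported result is rounded only once — all derived quantities (ignition loss, the totals, glass mass, yield, five oxide percentages) are re-derived starting from the weights per 100.0 pbw of glass at full float precision, as quoted within either problem or answer.
The oxide mass targets at 100.0 pbw glass melt:
  K2O: 8.542% × 100.0 = 8.542 pbw
  SiO2: 40.81% × 100.0 = 40.81 pbw
  MgO: 33.16% × 100.0 = 33.16 pbw
  ZrO2: 13.21% × 100.0 = 13.21 pbw
  ZnO: 4.284% × 100.0 = 4.284 pbw
Sums-versus-targets review on the weights just shown, per the basis as stated (sum by sum, the targets are met inside rounding margins):
  K2O: 12.50·0.6834 = 8.543 pbw (target 8.542 pbw)
  SiO2: 19.68·0.3276 + 54.47·0.6309 = 40.81 pbw (target 40.81 pbw)
  MgO: 54.47·0.3190 + 33.24·0.4749 = 33.16 pbw (target 33.16 pbw)
  ZrO2: 19.68·0.6714 = 13.21 pbw (target 13.21 pbw)
  ZnO: 4.293·0.9980 = 4.284 pbw (target 4.284 pbw)
Consistency of the glass mass: Σ batch − LOI loss = 100.0 pbw (summing oxide targets gives 100.0 pbw; the stated basis being 100.0 pbw — gaps are rounding artifacts).
Total batch = Σ batch = 124.2 pbw; LOI loss = Σ batch·LOI = 24.17 pbw; as yield: glass ÷ batch → 80.54%.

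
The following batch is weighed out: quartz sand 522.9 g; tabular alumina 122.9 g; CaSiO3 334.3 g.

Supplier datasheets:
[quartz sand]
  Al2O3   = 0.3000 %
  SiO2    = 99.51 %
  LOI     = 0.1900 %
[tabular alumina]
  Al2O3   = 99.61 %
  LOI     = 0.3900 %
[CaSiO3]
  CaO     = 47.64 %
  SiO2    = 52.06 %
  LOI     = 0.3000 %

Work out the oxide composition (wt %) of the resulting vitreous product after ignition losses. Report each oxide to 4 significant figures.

Glass mass = 977.6 g (batch 980.1 − LOI 2.476).
Composition: CaO 16.29%, Al2O3 12.68%, SiO2 71.03%

The intermediate values appear rounded to 4 significant figures across the worked steps. Every computation carries exact precision through the solve. Every reported number sees exactly one rounding; derived quantities, which include glass mass, totals, yield, three oxide percentages, ignition loss, are carried at full precision, precisely as stated by problem or answer, from the weighed amounts on 977.6 g of glass.
Delivered oxide masses:
  CaO: 334.3·0.4764 = 159.3 g
  Al2O3: 522.9·0.003000 + 122.9·0.9961 = 124.0 g
  SiO2: 522.9·0.9951 + 334.3·0.5206 = 694.4 g
LOI: 522.9·0.001900 + 122.9·0.003900 + 334.3·0.003000 = 2.476 g
Glass = total batch minus LOI = 980.1 − 2.476 = 977.6 g (the oxide masses sum to this)
each oxide over glass, ×100, is wt %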